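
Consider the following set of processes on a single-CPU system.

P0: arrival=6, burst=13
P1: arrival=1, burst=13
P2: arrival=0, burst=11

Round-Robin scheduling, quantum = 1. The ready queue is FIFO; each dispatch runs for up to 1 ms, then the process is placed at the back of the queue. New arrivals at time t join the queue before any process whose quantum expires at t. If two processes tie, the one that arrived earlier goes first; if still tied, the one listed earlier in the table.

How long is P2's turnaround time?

28

Gantt: | P2 0-1 | P1 1-2 | P2 2-3 | P1 3-4 | P2 4-5 | P1 5-6 | P2 6-7 | P0 7-8 | P1 8-9 | P2 9-10 | P0 10-11 | P1 11-12 | P2 12-13 | P0 13-14 | P1 14-15 | P2 15-16 | P0 16-17 | P1 17-18 | P2 18-19 | P0 19-20 | P1 20-21 | P2 21-22 | P0 22-23 | P1 23-24 | P2 24-25 | P0 25-26 | P1 26-27 | P2 27-28 | P0 28-29 | P1 29-30 | P0 30-31 | P1 31-32 | P0 32-33 | P1 33-34 | P0 34-37 |
Completion: P0=37  P1=34  P2=28
Turnaround(P2) = completion − arrival = 28 − 0 = 28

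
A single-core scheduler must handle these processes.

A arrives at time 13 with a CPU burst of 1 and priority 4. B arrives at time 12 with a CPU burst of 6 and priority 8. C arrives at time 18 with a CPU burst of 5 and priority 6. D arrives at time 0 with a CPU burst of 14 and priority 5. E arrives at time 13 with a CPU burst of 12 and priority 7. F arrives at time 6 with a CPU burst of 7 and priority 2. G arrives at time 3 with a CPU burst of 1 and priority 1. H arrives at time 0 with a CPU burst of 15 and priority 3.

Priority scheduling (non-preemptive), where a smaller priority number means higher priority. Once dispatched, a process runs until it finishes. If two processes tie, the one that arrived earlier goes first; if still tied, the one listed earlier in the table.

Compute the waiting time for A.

Schedule: | H 0-15 | G 15-16 | F 16-23 | A 23-24 | D 24-38 | C 38-43 | E 43-55 | B 55-61 |
Completion: A=24  B=61  C=43  D=38  E=55  F=23  G=16  H=15
Turnaround (C−A): A=11  B=49  C=25  D=38  E=42  F=17  G=13  H=15
Waiting(A) = turnaround − burst = 11 − 1 = 10

10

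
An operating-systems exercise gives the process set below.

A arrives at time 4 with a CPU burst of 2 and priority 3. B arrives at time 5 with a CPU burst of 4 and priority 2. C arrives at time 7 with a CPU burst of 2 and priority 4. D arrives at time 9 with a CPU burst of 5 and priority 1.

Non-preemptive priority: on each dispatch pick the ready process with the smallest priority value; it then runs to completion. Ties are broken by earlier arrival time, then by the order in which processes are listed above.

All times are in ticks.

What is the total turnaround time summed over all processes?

Timeline: | idle 0-4 | A 4-6 | B 6-10 | D 10-15 | C 15-17 |
Completion: A=6  B=10  C=17  D=15
Turnaround (C−A): A=2  B=5  C=10  D=6
Turnaround = completion − arrival: A=2, B=5, C=10, D=6
Total turnaround = 2 + 5 + 10 + 6 = 23

23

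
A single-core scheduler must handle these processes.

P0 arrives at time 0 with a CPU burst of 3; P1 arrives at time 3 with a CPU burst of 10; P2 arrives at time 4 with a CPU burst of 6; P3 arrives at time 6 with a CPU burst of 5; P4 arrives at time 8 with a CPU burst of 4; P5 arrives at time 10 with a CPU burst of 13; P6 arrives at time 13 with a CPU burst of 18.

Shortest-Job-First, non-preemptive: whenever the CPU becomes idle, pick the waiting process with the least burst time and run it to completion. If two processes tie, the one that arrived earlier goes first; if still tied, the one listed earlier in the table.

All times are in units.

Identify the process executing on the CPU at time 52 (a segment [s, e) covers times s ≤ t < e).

Gantt: | P0 0-3 | P1 3-13 | P4 13-17 | P3 17-22 | P2 22-28 | P5 28-41 | P6 41-59 |
Completion: P0=3  P1=13  P2=28  P3=22  P4=17  P5=41  P6=59
Turnaround (C−A): P0=3  P1=10  P2=24  P3=16  P4=9  P5=31  P6=46

P6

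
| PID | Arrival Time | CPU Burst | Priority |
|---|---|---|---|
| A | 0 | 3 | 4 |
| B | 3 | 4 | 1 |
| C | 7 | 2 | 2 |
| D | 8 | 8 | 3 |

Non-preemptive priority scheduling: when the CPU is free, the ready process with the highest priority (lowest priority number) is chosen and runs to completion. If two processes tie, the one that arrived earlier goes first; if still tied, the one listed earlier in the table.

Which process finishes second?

B

Timeline: | A 0-3 | B 3-7 | C 7-9 | D 9-17 |
Completion: A=3  B=7  C=9  D=17
Turnaround (C−A): A=3  B=4  C=2  D=9
Finish order: A → B → C → D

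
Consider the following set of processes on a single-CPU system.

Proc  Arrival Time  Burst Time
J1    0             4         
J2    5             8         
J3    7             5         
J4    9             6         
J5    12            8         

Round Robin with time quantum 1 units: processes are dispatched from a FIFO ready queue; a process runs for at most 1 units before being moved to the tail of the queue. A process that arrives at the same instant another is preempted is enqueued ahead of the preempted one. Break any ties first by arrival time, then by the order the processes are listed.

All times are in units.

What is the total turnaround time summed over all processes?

Timeline: | J1 0-4 | idle 4-5 | J2 5-7 | J3 7-8 | J2 8-9 | J3 9-10 | J4 10-11 | J2 11-12 | J3 12-13 | J4 13-14 | J5 14-15 | J2 15-16 | J3 16-17 | J4 17-18 | J5 18-19 | J2 19-20 | J3 20-21 | J4 21-22 | J5 22-23 | J2 23-24 | J4 24-25 | J5 25-26 | J2 26-27 | J4 27-28 | J5 28-32 |
Completion: J1=4  J2=27  J3=21  J4=28  J5=32
Turnaround = completion − arrival: J1=4, J2=22, J3=14, J4=19, J5=20
Total turnaround = 4 + 22 + 14 + 19 + 20 = 79

79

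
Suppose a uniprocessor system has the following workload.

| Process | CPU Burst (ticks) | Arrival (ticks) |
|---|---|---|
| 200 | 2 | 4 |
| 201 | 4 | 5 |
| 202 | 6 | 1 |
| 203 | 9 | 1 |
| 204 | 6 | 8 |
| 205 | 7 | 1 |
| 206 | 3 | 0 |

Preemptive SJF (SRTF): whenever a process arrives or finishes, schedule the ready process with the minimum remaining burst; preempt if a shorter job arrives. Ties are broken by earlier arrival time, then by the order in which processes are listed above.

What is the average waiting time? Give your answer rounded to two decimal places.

9.00

Schedule: | 206 0-3 | 202 3-4 | 200 4-6 | 201 6-10 | 202 10-15 | 204 15-21 | 205 21-28 | 203 28-37 |
Completion: 200=6  201=10  202=15  203=37  204=21  205=28  206=3
Waiting times: 200=0, 201=1, 202=8, 203=27, 204=7, 205=20, 206=0
Average waiting = (0+1+8+27+7+20+0) / 7 = 63/7 = 9.00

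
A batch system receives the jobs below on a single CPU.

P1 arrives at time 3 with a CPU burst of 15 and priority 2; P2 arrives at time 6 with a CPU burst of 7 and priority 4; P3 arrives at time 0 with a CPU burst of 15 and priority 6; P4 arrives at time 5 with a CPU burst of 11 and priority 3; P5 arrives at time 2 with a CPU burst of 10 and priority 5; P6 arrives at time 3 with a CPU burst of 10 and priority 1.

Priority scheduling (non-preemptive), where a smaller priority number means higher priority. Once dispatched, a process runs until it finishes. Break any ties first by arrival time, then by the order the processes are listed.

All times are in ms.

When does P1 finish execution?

40

Timeline: | P3 0-15 | P6 15-25 | P1 25-40 | P4 40-51 | P2 51-58 | P5 58-68 |
Completion: P1=40  P2=58  P3=15  P4=51  P5=68  P6=25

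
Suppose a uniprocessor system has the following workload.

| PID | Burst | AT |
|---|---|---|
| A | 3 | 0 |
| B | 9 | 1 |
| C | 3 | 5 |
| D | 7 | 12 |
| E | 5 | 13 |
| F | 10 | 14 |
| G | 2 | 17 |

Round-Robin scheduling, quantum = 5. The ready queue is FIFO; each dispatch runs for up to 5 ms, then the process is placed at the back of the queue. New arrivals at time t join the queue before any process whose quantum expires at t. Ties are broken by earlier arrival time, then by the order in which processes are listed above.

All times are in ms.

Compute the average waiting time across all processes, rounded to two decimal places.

Schedule: | A 0-3 | B 3-8 | C 8-11 | B 11-15 | D 15-20 | E 20-25 | F 25-30 | G 30-32 | D 32-34 | F 34-39 |
Completion: A=3  B=15  C=11  D=34  E=25  F=39  G=32
Turnaround (C−A): A=3  B=14  C=6  D=22  E=12  F=25  G=15
Waiting times: A=0, B=5, C=3, D=15, E=7, F=15, G=13
Average waiting = (0+5+3+15+7+15+13) / 7 = 58/7 = 8.29

8.29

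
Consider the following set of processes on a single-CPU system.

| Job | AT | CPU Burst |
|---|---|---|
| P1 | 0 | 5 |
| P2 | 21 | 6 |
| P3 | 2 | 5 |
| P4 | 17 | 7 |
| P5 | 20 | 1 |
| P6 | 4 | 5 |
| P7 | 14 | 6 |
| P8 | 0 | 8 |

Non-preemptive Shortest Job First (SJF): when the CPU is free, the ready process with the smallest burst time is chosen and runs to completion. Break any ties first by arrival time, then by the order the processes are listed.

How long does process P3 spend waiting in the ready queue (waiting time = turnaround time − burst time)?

3

Timeline: | P1 0-5 | P3 5-10 | P6 10-15 | P7 15-21 | P5 21-22 | P2 22-28 | P4 28-35 | P8 35-43 |
Completion: P1=5  P2=28  P3=10  P4=35  P5=22  P6=15  P7=21  P8=43
Waiting(P3) = turnaround − burst = 8 − 5 = 3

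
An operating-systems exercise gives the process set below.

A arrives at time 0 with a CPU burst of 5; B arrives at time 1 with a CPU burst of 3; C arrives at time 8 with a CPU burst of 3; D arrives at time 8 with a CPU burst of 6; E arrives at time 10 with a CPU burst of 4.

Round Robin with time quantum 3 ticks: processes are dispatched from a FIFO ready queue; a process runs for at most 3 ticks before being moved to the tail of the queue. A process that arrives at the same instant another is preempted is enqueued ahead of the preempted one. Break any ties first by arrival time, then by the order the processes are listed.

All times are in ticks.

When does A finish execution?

8

Timeline: | A 0-3 | B 3-6 | A 6-8 | C 8-11 | D 11-14 | E 14-17 | D 17-20 | E 20-21 |
Completion: A=8  B=6  C=11  D=20  E=21
Turnaround (C−A): A=8  B=5  C=3  D=12  E=11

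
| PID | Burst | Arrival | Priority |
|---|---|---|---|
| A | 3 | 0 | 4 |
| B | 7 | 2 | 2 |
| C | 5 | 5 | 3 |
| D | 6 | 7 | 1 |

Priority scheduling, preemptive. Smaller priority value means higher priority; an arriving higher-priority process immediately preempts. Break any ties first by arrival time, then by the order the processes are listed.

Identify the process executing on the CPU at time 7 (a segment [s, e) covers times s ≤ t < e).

D

Gantt: | A 0-2 | B 2-7 | D 7-13 | B 13-15 | C 15-20 | A 20-21 |
Completion: A=21  B=15  C=20  D=13
Turnaround (C−A): A=21  B=13  C=15  D=6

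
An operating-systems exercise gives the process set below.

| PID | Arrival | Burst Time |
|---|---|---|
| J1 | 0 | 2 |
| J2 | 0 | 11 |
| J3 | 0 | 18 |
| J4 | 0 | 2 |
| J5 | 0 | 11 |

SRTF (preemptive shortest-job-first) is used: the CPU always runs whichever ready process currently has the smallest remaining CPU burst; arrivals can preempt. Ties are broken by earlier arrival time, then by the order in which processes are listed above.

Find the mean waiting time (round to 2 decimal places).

Schedule: | J1 0-2 | J4 2-4 | J2 4-15 | J5 15-26 | J3 26-44 |
Completion: J1=2  J2=15  J3=44  J4=4  J5=26
Waiting times: J1=0, J2=4, J3=26, J4=2, J5=15
Average waiting = (0+4+26+2+15) / 5 = 47/5 = 9.40

9.40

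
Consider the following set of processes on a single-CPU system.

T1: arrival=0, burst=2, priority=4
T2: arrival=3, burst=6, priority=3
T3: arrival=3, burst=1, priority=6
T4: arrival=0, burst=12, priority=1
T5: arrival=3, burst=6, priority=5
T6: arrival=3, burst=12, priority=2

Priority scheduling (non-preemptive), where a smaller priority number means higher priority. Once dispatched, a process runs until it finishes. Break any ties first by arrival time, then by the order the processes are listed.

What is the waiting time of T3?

Schedule: | T4 0-12 | T6 12-24 | T2 24-30 | T1 30-32 | T5 32-38 | T3 38-39 |
Completion: T1=32  T2=30  T3=39  T4=12  T5=38  T6=24
Turnaround (C−A): T1=32  T2=27  T3=36  T4=12  T5=35  T6=21
Waiting(T3) = turnaround − burst = 36 − 1 = 35

35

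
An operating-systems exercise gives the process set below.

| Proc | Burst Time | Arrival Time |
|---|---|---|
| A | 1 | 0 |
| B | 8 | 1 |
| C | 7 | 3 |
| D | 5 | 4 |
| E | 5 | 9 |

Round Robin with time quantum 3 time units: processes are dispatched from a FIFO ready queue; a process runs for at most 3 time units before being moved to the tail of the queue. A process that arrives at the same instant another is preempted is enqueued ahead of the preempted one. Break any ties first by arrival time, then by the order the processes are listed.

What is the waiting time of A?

Gantt: | A 0-1 | B 1-4 | C 4-7 | D 7-10 | B 10-13 | C 13-16 | E 16-19 | D 19-21 | B 21-23 | C 23-24 | E 24-26 |
Completion: A=1  B=23  C=24  D=21  E=26
Waiting(A) = turnaround − burst = 1 − 1 = 0

0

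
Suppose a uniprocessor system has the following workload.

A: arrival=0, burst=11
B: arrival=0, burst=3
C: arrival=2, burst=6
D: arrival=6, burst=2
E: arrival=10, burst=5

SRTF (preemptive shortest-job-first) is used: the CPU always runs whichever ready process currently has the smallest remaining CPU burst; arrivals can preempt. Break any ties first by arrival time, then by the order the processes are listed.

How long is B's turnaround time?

3

Timeline: | B 0-3 | C 3-6 | D 6-8 | C 8-11 | E 11-16 | A 16-27 |
Completion: A=27  B=3  C=11  D=8  E=16
Turnaround(B) = completion − arrival = 3 − 0 = 3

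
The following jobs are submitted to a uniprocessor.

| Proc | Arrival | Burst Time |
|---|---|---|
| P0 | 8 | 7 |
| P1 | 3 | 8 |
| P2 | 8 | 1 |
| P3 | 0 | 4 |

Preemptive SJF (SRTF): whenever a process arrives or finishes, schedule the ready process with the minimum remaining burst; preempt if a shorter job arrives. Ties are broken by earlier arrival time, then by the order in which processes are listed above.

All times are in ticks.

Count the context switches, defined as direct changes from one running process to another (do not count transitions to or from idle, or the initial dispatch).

4

Schedule: | P3 0-4 | P1 4-8 | P2 8-9 | P1 9-13 | P0 13-20 |
Completion: P0=20  P1=13  P2=9  P3=4
Turnaround (C−A): P0=12  P1=10  P2=1  P3=4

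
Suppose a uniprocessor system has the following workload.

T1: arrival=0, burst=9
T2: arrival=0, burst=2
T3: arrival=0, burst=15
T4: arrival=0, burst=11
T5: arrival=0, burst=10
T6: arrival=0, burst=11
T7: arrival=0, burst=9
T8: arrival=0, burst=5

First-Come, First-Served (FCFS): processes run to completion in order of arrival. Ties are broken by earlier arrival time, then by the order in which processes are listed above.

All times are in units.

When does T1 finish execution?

Schedule: | T1 0-9 | T2 9-11 | T3 11-26 | T4 26-37 | T5 37-47 | T6 47-58 | T7 58-67 | T8 67-72 |
Completion: T1=9  T2=11  T3=26  T4=37  T5=47  T6=58  T7=67  T8=72

9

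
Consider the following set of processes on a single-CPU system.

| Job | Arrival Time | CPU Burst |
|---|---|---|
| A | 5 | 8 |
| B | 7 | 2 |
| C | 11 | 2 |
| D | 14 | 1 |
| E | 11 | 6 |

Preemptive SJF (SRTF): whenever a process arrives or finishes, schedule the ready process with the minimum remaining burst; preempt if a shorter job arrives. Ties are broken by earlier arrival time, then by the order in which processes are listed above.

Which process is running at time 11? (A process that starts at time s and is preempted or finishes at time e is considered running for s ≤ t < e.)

Timeline: | idle 0-5 | A 5-7 | B 7-9 | A 9-11 | C 11-13 | A 13-14 | D 14-15 | A 15-18 | E 18-24 |
Completion: A=18  B=9  C=13  D=15  E=24

C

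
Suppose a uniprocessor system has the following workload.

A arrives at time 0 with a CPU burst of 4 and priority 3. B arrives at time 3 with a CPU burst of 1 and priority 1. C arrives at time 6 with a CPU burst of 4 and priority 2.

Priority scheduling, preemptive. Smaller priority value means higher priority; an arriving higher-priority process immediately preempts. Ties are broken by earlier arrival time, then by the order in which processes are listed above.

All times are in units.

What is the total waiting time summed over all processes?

Gantt: | A 0-3 | B 3-4 | A 4-5 | idle 5-6 | C 6-10 |
Completion: A=5  B=4  C=10
Turnaround (C−A): A=5  B=1  C=4
Waiting = turnaround − burst: A=1, B=0, C=0
Total waiting = 1 + 0 + 0 = 1

1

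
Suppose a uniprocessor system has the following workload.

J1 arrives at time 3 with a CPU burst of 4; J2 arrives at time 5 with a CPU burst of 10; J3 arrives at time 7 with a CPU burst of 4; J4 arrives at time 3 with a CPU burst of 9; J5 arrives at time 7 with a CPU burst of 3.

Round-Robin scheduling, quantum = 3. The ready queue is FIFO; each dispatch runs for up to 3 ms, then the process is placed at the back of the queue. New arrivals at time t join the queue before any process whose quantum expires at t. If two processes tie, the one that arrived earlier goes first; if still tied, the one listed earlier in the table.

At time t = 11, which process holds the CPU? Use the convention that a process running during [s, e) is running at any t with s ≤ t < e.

Gantt: | idle 0-3 | J1 3-6 | J4 6-9 | J2 9-12 | J1 12-13 | J3 13-16 | J5 16-19 | J4 19-22 | J2 22-25 | J3 25-26 | J4 26-29 | J2 29-33 |
Completion: J1=13  J2=33  J3=26  J4=29  J5=19
Turnaround (C−A): J1=10  J2=28  J3=19  J4=26  J5=12

J2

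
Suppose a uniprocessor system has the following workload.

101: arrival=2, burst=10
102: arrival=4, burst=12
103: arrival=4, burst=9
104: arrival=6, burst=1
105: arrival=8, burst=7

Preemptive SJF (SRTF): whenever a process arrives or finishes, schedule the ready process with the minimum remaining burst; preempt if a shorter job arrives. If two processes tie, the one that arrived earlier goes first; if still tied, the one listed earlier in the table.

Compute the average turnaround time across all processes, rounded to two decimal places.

17.20

Timeline: | idle 0-2 | 101 2-6 | 104 6-7 | 101 7-13 | 105 13-20 | 103 20-29 | 102 29-41 |
Completion: 101=13  102=41  103=29  104=7  105=20
Turnaround (C−A): 101=11  102=37  103=25  104=1  105=12
Turnaround times: 101=11, 102=37, 103=25, 104=1, 105=12
Average turnaround = (11+37+25+1+12) / 5 = 86/5 = 17.20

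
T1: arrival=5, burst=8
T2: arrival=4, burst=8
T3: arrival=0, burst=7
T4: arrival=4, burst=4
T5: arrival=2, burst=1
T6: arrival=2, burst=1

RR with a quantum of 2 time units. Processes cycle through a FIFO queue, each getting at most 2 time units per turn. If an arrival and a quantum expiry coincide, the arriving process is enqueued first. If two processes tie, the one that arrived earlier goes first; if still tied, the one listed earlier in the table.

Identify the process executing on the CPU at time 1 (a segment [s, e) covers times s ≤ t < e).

T3

Schedule: | T3 0-2 | T5 2-3 | T6 3-4 | T3 4-6 | T2 6-8 | T4 8-10 | T1 10-12 | T3 12-14 | T2 14-16 | T4 16-18 | T1 18-20 | T3 20-21 | T2 21-23 | T1 23-25 | T2 25-27 | T1 27-29 |
Completion: T1=29  T2=27  T3=21  T4=18  T5=3  T6=4
Turnaround (C−A): T1=24  T2=23  T3=21  T4=14  T5=1  T6=2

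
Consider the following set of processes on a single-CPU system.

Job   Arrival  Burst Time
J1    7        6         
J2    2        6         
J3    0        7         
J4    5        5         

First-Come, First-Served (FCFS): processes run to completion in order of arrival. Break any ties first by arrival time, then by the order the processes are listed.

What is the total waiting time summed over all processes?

Gantt: | J3 0-7 | J2 7-13 | J4 13-18 | J1 18-24 |
Completion: J1=24  J2=13  J3=7  J4=18
Turnaround (C−A): J1=17  J2=11  J3=7  J4=13
Waiting = turnaround − burst: J1=11, J2=5, J3=0, J4=8
Total waiting = 11 + 5 + 0 + 8 = 24

24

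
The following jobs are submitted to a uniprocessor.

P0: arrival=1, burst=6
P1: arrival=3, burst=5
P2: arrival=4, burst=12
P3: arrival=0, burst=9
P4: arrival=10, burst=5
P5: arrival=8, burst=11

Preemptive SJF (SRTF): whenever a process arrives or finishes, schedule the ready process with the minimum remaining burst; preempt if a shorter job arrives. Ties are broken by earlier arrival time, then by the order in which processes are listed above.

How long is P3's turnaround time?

25

Schedule: | P3 0-1 | P0 1-7 | P1 7-12 | P4 12-17 | P3 17-25 | P5 25-36 | P2 36-48 |
Completion: P0=7  P1=12  P2=48  P3=25  P4=17  P5=36
Turnaround (C−A): P0=6  P1=9  P2=44  P3=25  P4=7  P5=28
Turnaround(P3) = completion − arrival = 25 − 0 = 25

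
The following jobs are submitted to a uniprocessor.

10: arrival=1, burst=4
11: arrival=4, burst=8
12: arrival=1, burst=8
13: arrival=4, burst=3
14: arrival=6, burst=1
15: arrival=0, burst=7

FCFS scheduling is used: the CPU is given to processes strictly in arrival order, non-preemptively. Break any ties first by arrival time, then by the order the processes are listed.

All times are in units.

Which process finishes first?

15

Timeline: | 15 0-7 | 10 7-11 | 12 11-19 | 11 19-27 | 13 27-30 | 14 30-31 |
Completion: 10=11  11=27  12=19  13=30  14=31  15=7
Finish order: 15 → 10 → 12 → 11 → 13 → 14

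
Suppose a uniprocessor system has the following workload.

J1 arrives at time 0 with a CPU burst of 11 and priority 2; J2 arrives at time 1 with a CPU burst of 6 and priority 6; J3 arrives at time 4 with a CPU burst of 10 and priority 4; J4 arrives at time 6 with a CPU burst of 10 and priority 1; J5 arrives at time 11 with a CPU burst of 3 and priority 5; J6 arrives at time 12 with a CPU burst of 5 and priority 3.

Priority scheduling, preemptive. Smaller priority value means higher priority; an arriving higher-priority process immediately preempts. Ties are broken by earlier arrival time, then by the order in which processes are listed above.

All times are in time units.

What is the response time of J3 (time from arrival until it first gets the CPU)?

22

Timeline: | J1 0-6 | J4 6-16 | J1 16-21 | J6 21-26 | J3 26-36 | J5 36-39 | J2 39-45 |
Completion: J1=21  J2=45  J3=36  J4=16  J5=39  J6=26
Turnaround (C−A): J1=21  J2=44  J3=32  J4=10  J5=28  J6=14
Response(J3) = first start − arrival = 26 − 4 = 22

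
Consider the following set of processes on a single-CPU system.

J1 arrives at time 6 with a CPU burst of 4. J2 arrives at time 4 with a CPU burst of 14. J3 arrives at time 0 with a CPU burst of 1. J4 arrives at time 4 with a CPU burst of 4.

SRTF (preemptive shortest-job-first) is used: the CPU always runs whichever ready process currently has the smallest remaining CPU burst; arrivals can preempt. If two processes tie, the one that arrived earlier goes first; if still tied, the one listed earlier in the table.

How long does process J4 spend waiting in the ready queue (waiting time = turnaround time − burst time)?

Timeline: | J3 0-1 | idle 1-4 | J4 4-8 | J1 8-12 | J2 12-26 |
Completion: J1=12  J2=26  J3=1  J4=8
Turnaround (C−A): J1=6  J2=22  J3=1  J4=4
Waiting(J4) = turnaround − burst = 4 − 4 = 0

0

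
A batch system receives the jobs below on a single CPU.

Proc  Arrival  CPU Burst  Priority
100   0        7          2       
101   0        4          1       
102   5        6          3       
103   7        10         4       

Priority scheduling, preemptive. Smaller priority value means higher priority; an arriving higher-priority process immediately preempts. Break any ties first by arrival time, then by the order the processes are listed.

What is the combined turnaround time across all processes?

Schedule: | 101 0-4 | 100 4-11 | 102 11-17 | 103 17-27 |
Completion: 100=11  101=4  102=17  103=27
Turnaround (C−A): 100=11  101=4  102=12  103=20
Turnaround = completion − arrival: 100=11, 101=4, 102=12, 103=20
Total turnaround = 11 + 4 + 12 + 20 = 47

47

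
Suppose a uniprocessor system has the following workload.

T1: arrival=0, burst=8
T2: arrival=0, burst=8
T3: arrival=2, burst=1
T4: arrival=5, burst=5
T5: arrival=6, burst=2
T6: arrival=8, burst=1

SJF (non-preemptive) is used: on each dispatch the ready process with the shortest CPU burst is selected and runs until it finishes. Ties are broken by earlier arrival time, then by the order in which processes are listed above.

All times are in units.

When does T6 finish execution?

10

Schedule: | T1 0-8 | T3 8-9 | T6 9-10 | T5 10-12 | T4 12-17 | T2 17-25 |
Completion: T1=8  T2=25  T3=9  T4=17  T5=12  T6=10
Turnaround (C−A): T1=8  T2=25  T3=7  T4=12  T5=6  T6=2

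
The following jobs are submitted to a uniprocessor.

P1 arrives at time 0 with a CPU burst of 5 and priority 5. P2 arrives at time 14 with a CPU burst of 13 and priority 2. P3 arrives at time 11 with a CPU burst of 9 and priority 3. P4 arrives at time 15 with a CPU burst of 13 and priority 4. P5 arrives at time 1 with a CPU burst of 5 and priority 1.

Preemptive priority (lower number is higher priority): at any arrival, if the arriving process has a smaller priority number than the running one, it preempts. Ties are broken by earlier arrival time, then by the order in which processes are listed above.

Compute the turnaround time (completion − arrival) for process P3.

Schedule: | P1 0-1 | P5 1-6 | P1 6-10 | idle 10-11 | P3 11-14 | P2 14-27 | P3 27-33 | P4 33-46 |
Completion: P1=10  P2=27  P3=33  P4=46  P5=6
Turnaround(P3) = completion − arrival = 33 − 11 = 22

22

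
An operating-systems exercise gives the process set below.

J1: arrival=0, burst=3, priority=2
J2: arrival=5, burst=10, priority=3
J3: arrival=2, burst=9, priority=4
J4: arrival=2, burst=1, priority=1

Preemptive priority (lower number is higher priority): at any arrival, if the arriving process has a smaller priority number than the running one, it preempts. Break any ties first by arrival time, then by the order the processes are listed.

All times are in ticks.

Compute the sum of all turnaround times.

36

Schedule: | J1 0-2 | J4 2-3 | J1 3-4 | J3 4-5 | J2 5-15 | J3 15-23 |
Completion: J1=4  J2=15  J3=23  J4=3
Turnaround (C−A): J1=4  J2=10  J3=21  J4=1
Turnaround = completion − arrival: J1=4, J2=10, J3=21, J4=1
Total turnaround = 4 + 10 + 21 + 1 = 36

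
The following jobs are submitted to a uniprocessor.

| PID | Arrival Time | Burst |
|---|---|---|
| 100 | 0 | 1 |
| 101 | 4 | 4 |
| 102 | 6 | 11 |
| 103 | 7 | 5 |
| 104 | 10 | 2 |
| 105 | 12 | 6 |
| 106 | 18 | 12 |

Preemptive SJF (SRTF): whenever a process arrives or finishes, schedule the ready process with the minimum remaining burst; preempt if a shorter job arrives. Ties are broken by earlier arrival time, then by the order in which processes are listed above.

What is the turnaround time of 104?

2

Timeline: | 100 0-1 | idle 1-4 | 101 4-8 | 103 8-10 | 104 10-12 | 103 12-15 | 105 15-21 | 102 21-32 | 106 32-44 |
Completion: 100=1  101=8  102=32  103=15  104=12  105=21  106=44
Turnaround (C−A): 100=1  101=4  102=26  103=8  104=2  105=9  106=26
Turnaround(104) = completion − arrival = 12 − 10 = 2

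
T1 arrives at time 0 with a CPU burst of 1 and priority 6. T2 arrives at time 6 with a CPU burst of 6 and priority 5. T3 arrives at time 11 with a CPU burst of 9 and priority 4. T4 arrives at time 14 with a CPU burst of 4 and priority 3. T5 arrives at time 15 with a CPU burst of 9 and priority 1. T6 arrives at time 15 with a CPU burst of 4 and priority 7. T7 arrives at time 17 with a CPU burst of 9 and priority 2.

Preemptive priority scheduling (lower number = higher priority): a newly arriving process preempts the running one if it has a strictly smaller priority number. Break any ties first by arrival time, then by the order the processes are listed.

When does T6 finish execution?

47

Timeline: | T1 0-1 | idle 1-6 | T2 6-11 | T3 11-14 | T4 14-15 | T5 15-24 | T7 24-33 | T4 33-36 | T3 36-42 | T2 42-43 | T6 43-47 |
Completion: T1=1  T2=43  T3=42  T4=36  T5=24  T6=47  T7=33
Turnaround (C−A): T1=1  T2=37  T3=31  T4=22  T5=9  T6=32  T7=16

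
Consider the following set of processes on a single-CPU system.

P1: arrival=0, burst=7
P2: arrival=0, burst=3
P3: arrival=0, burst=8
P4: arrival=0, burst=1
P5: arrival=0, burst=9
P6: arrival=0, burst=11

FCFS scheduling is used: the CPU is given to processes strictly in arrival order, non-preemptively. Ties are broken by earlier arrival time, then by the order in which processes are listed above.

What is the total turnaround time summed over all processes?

121

Schedule: | P1 0-7 | P2 7-10 | P3 10-18 | P4 18-19 | P5 19-28 | P6 28-39 |
Completion: P1=7  P2=10  P3=18  P4=19  P5=28  P6=39
Turnaround (C−A): P1=7  P2=10  P3=18  P4=19  P5=28  P6=39
Turnaround = completion − arrival: P1=7, P2=10, P3=18, P4=19, P5=28, P6=39
Total turnaround = 7 + 10 + 18 + 19 + 28 + 39 = 121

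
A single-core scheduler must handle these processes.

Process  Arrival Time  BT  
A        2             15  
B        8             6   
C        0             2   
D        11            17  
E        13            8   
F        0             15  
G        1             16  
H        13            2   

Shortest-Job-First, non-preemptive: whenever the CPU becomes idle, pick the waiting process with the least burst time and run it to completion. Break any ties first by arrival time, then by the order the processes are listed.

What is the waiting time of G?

47

Gantt: | C 0-2 | F 2-17 | H 17-19 | B 19-25 | E 25-33 | A 33-48 | G 48-64 | D 64-81 |
Completion: A=48  B=25  C=2  D=81  E=33  F=17  G=64  H=19
Turnaround (C−A): A=46  B=17  C=2  D=70  E=20  F=17  G=63  H=6
Waiting(G) = turnaround − burst = 63 − 16 = 47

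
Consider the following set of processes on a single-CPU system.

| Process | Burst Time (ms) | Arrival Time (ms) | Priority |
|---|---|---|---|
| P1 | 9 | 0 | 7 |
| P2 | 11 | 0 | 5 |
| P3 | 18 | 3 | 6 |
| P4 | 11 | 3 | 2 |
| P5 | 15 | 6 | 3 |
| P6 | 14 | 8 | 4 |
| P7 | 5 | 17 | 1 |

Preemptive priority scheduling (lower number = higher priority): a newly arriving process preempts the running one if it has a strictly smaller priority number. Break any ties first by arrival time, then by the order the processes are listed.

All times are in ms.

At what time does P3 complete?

Timeline: | P2 0-3 | P4 3-14 | P5 14-17 | P7 17-22 | P5 22-34 | P6 34-48 | P2 48-56 | P3 56-74 | P1 74-83 |
Completion: P1=83  P2=56  P3=74  P4=14  P5=34  P6=48  P7=22

74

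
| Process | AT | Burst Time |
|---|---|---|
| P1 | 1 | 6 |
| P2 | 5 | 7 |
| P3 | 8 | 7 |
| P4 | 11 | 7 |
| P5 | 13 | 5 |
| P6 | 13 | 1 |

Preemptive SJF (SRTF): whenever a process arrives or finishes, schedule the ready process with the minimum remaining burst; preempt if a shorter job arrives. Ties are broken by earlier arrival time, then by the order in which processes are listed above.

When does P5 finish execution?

20

Gantt: | idle 0-1 | P1 1-7 | P2 7-14 | P6 14-15 | P5 15-20 | P3 20-27 | P4 27-34 |
Completion: P1=7  P2=14  P3=27  P4=34  P5=20  P6=15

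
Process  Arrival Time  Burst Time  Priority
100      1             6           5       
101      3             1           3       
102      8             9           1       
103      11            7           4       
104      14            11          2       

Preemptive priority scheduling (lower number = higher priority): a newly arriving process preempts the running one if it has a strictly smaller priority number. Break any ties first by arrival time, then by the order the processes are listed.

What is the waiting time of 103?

17

Schedule: | idle 0-1 | 100 1-3 | 101 3-4 | 100 4-8 | 102 8-17 | 104 17-28 | 103 28-35 |
Completion: 100=8  101=4  102=17  103=35  104=28
Waiting(103) = turnaround − burst = 24 − 7 = 17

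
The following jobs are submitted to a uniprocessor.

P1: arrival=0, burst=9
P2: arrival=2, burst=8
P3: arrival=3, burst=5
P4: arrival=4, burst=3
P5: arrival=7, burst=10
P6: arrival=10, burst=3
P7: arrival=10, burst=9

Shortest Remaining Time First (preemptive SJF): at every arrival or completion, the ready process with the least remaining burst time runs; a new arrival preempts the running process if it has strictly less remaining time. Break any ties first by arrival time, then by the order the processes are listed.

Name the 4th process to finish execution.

P1

Timeline: | P1 0-3 | P3 3-4 | P4 4-7 | P3 7-11 | P6 11-14 | P1 14-20 | P2 20-28 | P7 28-37 | P5 37-47 |
Completion: P1=20  P2=28  P3=11  P4=7  P5=47  P6=14  P7=37
Turnaround (C−A): P1=20  P2=26  P3=8  P4=3  P5=40  P6=4  P7=27
Finish order: P4 → P3 → P6 → P1 → P2 → P7 → P5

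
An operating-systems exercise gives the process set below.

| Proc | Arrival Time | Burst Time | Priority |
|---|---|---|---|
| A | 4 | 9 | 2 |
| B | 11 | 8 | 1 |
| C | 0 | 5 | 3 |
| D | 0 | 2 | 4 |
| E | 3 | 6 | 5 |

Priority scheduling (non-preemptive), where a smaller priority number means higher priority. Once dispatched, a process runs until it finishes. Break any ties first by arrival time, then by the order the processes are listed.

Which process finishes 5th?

E

Schedule: | C 0-5 | A 5-14 | B 14-22 | D 22-24 | E 24-30 |
Completion: A=14  B=22  C=5  D=24  E=30
Finish order: C → A → B → D → E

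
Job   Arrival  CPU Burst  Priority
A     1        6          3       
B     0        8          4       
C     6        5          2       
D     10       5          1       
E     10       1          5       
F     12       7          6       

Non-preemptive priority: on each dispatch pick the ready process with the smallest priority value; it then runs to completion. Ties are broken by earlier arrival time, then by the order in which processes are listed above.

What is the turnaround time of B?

Schedule: | B 0-8 | C 8-13 | D 13-18 | A 18-24 | E 24-25 | F 25-32 |
Completion: A=24  B=8  C=13  D=18  E=25  F=32
Turnaround(B) = completion − arrival = 8 − 0 = 8

8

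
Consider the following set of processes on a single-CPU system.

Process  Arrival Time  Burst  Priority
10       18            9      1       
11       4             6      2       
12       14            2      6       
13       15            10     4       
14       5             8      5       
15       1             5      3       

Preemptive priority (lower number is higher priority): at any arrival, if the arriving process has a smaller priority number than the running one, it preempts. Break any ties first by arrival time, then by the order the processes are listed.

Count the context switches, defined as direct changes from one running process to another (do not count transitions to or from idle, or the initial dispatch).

Gantt: | idle 0-1 | 15 1-4 | 11 4-10 | 15 10-12 | 14 12-15 | 13 15-18 | 10 18-27 | 13 27-34 | 14 34-39 | 12 39-41 |
Completion: 10=27  11=10  12=41  13=34  14=39  15=12
Turnaround (C−A): 10=9  11=6  12=27  13=19  14=34  15=11

8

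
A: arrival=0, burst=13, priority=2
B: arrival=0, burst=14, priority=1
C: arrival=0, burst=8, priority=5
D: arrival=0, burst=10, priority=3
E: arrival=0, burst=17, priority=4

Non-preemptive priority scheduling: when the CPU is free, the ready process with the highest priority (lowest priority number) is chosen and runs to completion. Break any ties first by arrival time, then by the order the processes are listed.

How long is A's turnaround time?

Timeline: | B 0-14 | A 14-27 | D 27-37 | E 37-54 | C 54-62 |
Completion: A=27  B=14  C=62  D=37  E=54
Turnaround (C−A): A=27  B=14  C=62  D=37  E=54
Turnaround(A) = completion − arrival = 27 − 0 = 27

27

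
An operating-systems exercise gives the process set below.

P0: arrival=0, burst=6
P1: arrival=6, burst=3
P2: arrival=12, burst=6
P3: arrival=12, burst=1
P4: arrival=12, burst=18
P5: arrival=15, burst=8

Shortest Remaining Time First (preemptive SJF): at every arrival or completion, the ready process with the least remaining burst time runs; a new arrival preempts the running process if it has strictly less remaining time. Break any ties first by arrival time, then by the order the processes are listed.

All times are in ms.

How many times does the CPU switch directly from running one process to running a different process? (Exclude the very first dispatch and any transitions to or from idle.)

4

Schedule: | P0 0-6 | P1 6-9 | idle 9-12 | P3 12-13 | P2 13-19 | P5 19-27 | P4 27-45 |
Completion: P0=6  P1=9  P2=19  P3=13  P4=45  P5=27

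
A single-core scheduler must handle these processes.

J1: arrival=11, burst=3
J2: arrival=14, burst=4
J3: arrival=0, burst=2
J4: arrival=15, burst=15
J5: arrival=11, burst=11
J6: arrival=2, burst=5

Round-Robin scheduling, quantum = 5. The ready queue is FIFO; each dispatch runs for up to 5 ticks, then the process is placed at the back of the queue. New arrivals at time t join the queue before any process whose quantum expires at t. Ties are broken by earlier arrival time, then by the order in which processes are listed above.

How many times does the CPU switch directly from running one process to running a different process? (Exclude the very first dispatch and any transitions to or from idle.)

8

Timeline: | J3 0-2 | J6 2-7 | idle 7-11 | J1 11-14 | J5 14-19 | J2 19-23 | J4 23-28 | J5 28-33 | J4 33-38 | J5 38-39 | J4 39-44 |
Completion: J1=14  J2=23  J3=2  J4=44  J5=39  J6=7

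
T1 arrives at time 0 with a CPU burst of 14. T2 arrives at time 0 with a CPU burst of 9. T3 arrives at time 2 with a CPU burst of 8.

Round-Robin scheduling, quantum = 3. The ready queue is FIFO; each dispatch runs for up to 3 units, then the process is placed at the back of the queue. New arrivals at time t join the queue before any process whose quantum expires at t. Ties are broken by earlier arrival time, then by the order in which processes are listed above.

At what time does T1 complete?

31

Timeline: | T1 0-3 | T2 3-6 | T3 6-9 | T1 9-12 | T2 12-15 | T3 15-18 | T1 18-21 | T2 21-24 | T3 24-26 | T1 26-31 |
Completion: T1=31  T2=24  T3=26
Turnaround (C−A): T1=31  T2=24  T3=24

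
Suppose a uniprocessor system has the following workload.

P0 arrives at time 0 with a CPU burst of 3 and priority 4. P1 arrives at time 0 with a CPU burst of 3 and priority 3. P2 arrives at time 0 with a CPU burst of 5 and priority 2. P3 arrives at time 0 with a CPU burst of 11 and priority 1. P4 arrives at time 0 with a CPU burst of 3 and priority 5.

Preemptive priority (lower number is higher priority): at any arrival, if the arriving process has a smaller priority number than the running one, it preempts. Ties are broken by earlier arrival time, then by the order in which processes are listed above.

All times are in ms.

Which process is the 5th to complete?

Timeline: | P3 0-11 | P2 11-16 | P1 16-19 | P0 19-22 | P4 22-25 |
Completion: P0=22  P1=19  P2=16  P3=11  P4=25
Finish order: P3 → P2 → P1 → P0 → P4

P4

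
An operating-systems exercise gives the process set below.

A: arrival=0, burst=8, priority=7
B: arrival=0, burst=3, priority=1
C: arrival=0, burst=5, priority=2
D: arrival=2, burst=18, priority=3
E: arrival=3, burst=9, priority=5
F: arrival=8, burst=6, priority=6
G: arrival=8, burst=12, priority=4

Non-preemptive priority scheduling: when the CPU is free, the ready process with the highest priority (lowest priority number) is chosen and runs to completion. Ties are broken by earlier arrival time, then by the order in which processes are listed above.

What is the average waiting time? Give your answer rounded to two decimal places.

22.00

Timeline: | B 0-3 | C 3-8 | D 8-26 | G 26-38 | E 38-47 | F 47-53 | A 53-61 |
Completion: A=61  B=3  C=8  D=26  E=47  F=53  G=38
Waiting times: A=53, B=0, C=3, D=6, E=35, F=39, G=18
Average waiting = (53+0+3+6+35+39+18) / 7 = 154/7 = 22.00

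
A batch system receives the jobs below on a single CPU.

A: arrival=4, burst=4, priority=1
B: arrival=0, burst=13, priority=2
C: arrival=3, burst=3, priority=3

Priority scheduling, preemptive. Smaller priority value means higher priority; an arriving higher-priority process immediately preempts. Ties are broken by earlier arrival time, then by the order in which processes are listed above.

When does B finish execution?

Schedule: | B 0-4 | A 4-8 | B 8-17 | C 17-20 |
Completion: A=8  B=17  C=20
Turnaround (C−A): A=4  B=17  C=17

17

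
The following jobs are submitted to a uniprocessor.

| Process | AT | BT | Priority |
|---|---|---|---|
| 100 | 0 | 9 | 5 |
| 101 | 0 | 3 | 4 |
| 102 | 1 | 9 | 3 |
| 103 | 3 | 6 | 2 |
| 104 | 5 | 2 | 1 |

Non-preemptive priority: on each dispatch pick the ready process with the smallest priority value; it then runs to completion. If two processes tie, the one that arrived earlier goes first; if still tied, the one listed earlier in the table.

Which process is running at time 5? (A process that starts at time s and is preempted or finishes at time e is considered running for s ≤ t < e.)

Gantt: | 101 0-3 | 103 3-9 | 104 9-11 | 102 11-20 | 100 20-29 |
Completion: 100=29  101=3  102=20  103=9  104=11
Turnaround (C−A): 100=29  101=3  102=19  103=6  104=6

103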